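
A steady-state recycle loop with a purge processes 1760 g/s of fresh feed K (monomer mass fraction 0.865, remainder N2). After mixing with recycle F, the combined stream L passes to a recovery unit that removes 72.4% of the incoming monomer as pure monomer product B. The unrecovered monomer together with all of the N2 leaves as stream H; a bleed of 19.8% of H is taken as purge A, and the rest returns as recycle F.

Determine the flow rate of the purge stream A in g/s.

N2 enters only via K and leaves only via the purge: 1760×0.135 = 0.198×(N2 in H), and the recovery unit passes all N2, so N2 in L = N2 in H = 1200 g/s.
monomer in L: m_A = 1760×0.865 + (1−0.198)·(1−0.724)·m_A, so m_A = 1522.4/0.7786 = 1955.2 g/s.
H = (1−0.724)×1955.2 + 1200 = 1739.6 g/s.
Purge A = 0.198×1739.6 = 344.45 g/s.

344.4 g/s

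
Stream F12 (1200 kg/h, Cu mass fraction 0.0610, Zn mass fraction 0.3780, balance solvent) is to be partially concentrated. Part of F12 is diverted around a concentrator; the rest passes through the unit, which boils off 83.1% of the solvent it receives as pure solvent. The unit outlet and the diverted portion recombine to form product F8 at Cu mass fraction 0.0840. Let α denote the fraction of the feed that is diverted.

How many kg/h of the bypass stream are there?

495.2 kg/h

All 1200×0.061 = 73.2 kg/h of Cu reaches F8, so F8 = 73.2/0.084 = 871.43 kg/h and vapour = 328.57 kg/h.
The evaporator receives (1−α)·1200 of feed at 0.561 solvent and removes 0.831 of that solvent:
0.831×0.561×(1−α)×1200 = 328.57
(1−α) = 328.57/559.43 = 0.5873;  α = 0.4127.
Bypass flow = 0.4127×1200 = 495.2 kg/h.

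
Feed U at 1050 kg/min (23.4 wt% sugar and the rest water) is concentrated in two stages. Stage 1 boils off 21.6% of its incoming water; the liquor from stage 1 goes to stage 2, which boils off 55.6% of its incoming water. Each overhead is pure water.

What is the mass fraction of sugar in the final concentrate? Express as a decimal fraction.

0.467

water in feed = 1050×0.766 = 804.3 kg/min.
After stage 1: water left = (1−0.216)×804.3 = 630.57; stream total = 876.27 kg/min.
After stage 2: water left = (1−0.556)×630.57 = 279.97; final concentrate = 525.67 kg/min.
sugar fraction = 245.7/525.67 = 0.467.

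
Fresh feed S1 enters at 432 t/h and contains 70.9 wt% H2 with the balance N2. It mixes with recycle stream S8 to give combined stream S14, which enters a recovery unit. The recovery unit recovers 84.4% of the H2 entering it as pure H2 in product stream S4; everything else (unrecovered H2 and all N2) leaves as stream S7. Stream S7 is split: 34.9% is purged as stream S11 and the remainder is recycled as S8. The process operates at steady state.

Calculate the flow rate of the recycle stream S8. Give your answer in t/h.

269.1 t/h

N2 enters only via S1 and leaves only via the purge: 432×0.291 = 0.349×(N2 in S7), and the recovery unit passes all N2, so N2 in S14 = N2 in S7 = 360.21 t/h.
H2 in S14: m_A = 432×0.709 + (1−0.349)·(1−0.844)·m_A, so m_A = 306.29/0.8984 = 340.91 t/h.
S7 = (1−0.844)×340.91 + 360.21 = 413.39 t/h.
Recycle S8 = (1−0.349)×413.39 = 269.12 t/h.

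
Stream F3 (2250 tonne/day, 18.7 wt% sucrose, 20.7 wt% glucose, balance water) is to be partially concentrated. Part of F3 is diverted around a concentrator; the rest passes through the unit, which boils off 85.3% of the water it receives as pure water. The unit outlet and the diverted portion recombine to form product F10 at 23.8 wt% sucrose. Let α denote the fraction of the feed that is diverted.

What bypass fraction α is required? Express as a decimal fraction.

All 2250×0.187 = 420.75 tonne/day of sucrose reaches F10, so F10 = 420.75/0.238 = 1767.9 tonne/day and vapour = 482.14 tonne/day.
The evaporator receives (1−α)·2250 of feed at 0.606 water and removes 0.853 of that water:
0.853×0.606×(1−α)×2250 = 482.14
(1−α) = 482.14/1163.1 = 0.4145;  α = 0.5855.

0.585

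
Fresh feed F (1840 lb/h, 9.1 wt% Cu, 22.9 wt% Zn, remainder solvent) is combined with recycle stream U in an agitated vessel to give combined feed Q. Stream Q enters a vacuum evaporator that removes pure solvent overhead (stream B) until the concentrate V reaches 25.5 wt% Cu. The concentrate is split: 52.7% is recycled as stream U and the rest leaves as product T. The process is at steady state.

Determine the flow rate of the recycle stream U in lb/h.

731.6 lb/h

Overall Cu balance (none leaves overhead): Cu in fresh feed = Cu in product, i.e. 1840×0.091 = (1−0.527)·V·0.255.
V = 167.44/(0.255×0.473) = 1388.2 lb/h.
Recycle U = 0.527×1388.2 = 731.59 lb/h.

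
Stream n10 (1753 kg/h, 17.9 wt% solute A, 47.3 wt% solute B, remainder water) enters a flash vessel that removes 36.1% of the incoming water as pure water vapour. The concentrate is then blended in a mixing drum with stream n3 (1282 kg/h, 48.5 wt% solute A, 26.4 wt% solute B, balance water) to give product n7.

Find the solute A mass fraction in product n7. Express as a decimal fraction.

Vapour removed = 0.361×0.348×1753 = 220.23 kg/h; concentrate = 1532.8 kg/h.
solute A reaching the mixer = 313.79 (from concentrate) + 1282×0.485 = 935.56 kg/h.
Product flow = 1532.8 + 1282 = 2814.8 kg/h; solute A fraction = 0.3324.

0.3324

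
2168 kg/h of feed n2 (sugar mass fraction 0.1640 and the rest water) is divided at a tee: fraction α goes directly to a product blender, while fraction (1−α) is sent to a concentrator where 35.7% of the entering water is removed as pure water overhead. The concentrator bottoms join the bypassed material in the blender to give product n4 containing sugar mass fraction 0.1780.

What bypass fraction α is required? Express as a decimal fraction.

0.736

All 2168×0.164 = 355.55 kg/h of sugar reaches n4, so n4 = 355.55/0.178 = 1997.5 kg/h and vapour = 170.52 kg/h.
The evaporator receives (1−α)·2168 of feed at 0.836 water and removes 0.357 of that water:
0.357×0.836×(1−α)×2168 = 170.52
(1−α) = 170.52/647.04 = 0.2635;  α = 0.7365.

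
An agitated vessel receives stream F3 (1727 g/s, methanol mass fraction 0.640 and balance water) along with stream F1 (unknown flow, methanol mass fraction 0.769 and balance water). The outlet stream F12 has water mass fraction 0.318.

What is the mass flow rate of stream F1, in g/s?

Let F1 be the unknown flow. Total out = 1727 + F1.
water balance: 621.72 + 0.231·F1 = 0.318·(1727 + F1)
(0.231 − 0.318)·F1 = 0.318×1727 − 621.72 = -72.534
F1 = -72.534 / -0.087 = 833.72 g/s

833.7 g/s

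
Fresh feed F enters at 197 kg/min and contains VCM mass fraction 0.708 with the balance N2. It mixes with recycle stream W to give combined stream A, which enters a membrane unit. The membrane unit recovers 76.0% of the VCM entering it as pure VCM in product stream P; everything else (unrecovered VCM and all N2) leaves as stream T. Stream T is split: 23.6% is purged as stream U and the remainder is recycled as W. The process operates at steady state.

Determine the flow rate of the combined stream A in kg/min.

N2 enters only via F and leaves only via the purge: 197×0.292 = 0.236×(N2 in T), and the membrane unit passes all N2, so N2 in A = N2 in T = 243.75 kg/min.
VCM in A: m_A = 197×0.708 + (1−0.236)·(1−0.760)·m_A, so m_A = 139.48/0.8166 = 170.79 kg/min.
A = 170.79 + 243.75 = 414.54 kg/min.

414.5 kg/min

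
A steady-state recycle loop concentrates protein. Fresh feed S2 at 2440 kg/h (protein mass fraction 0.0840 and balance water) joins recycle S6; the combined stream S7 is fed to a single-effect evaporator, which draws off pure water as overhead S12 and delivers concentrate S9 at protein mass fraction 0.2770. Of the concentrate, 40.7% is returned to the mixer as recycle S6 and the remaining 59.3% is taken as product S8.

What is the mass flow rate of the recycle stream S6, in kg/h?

507.8 kg/h

Overall protein balance (none leaves overhead): protein in fresh feed = protein in product, i.e. 2440×0.084 = (1−0.407)·S9·0.277.
S9 = 204.96/(0.277×0.593) = 1247.8 kg/h.
Recycle S6 = 0.407×1247.8 = 507.84 kg/h.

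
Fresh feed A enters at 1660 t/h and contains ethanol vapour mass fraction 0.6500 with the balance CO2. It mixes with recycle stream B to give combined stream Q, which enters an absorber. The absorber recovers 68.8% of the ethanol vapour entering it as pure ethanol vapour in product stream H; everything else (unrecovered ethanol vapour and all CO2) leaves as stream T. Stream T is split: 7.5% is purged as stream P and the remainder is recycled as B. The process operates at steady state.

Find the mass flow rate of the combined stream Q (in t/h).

CO2 enters only via A and leaves only via the purge: 1660×0.350 = 0.075×(CO2 in T), and the absorber passes all CO2, so CO2 in Q = CO2 in T = 7746.7 t/h.
ethanol vapour in Q: m_A = 1660×0.650 + (1−0.075)·(1−0.688)·m_A, so m_A = 1079/0.7114 = 1516.7 t/h.
Q = 1516.7 + 7746.7 = 9263.4 t/h.

9263 t/h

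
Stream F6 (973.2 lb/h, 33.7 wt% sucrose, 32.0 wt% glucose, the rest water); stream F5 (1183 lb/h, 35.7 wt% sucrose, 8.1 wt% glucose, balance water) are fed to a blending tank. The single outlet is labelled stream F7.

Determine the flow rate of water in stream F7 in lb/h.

998.7 lb/h

water out = water in = 973.2×0.343 + 1183×0.562 = 998.65 lb/h.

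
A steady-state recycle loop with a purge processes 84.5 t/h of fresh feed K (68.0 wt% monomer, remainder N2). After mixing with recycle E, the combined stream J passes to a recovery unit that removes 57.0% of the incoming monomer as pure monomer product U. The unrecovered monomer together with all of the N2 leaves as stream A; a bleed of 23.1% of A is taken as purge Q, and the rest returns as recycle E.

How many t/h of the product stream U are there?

48.93 t/h

monomer in J: m_A = 84.5×0.680 + (1−0.231)·(1−0.570)·m_A, so m_A = 57.46/0.6693 = 85.847 t/h.
Product U = 0.570×85.847 = 48.933 t/h.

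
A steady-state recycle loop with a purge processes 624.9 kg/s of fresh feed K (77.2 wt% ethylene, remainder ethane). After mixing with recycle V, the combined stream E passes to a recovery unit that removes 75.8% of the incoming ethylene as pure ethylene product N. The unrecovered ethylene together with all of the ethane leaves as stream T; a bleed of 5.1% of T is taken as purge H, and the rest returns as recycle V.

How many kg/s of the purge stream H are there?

150.2 kg/s

ethane enters only via K and leaves only via the purge: 624.9×0.228 = 0.051×(ethane in T), and the recovery unit passes all ethane, so ethane in E = ethane in T = 2793.7 kg/s.
ethylene in E: m_A = 624.9×0.772 + (1−0.051)·(1−0.758)·m_A, so m_A = 482.42/0.7703 = 626.24 kg/s.
T = (1−0.758)×626.24 + 2793.7 = 2945.2 kg/s.
Purge H = 0.051×2945.2 = 150.21 kg/s.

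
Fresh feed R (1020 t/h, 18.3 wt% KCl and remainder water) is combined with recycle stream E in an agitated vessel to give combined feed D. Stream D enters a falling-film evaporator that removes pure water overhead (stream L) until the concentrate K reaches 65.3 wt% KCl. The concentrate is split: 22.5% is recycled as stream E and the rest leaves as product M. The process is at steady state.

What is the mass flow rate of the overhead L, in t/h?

734.2 t/h

Overall KCl balance (none leaves overhead): KCl in fresh feed = KCl in product, i.e. 1020×0.183 = (1−0.225)·K·0.653.
K = 186.66/(0.653×0.775) = 368.84 t/h.
Recycle E = 0.225×368.84 = 82.989 t/h.
Combined feed D = 1020 + 82.989 = 1103 t/h.
Overhead L = D − K = 1103 − 368.84 = 734.15 t/h.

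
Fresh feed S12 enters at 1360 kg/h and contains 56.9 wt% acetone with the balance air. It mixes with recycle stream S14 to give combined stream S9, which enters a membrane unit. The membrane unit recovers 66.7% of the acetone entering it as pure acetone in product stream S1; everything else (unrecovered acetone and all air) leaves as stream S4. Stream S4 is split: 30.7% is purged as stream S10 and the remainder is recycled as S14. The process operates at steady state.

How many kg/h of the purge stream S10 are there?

689 kg/h

air enters only via S12 and leaves only via the purge: 1360×0.431 = 0.307×(air in S4), and the membrane unit passes all air, so air in S9 = air in S4 = 1909.3 kg/h.
acetone in S9: m_A = 1360×0.569 + (1−0.307)·(1−0.667)·m_A, so m_A = 773.84/0.7692 = 1006 kg/h.
S4 = (1−0.667)×1006 + 1909.3 = 2244.3 kg/h.
Purge S10 = 0.307×2244.3 = 689 kg/h.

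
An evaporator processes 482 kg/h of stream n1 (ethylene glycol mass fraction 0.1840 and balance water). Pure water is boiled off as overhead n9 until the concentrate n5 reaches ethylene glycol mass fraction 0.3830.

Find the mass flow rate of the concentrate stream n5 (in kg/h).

231.6 kg/h

ethylene glycol is conserved: 482×0.184 = 88.688 kg/h all reports to the concentrate.
Concentrate = 88.688/(target fraction) = 231.56 kg/h.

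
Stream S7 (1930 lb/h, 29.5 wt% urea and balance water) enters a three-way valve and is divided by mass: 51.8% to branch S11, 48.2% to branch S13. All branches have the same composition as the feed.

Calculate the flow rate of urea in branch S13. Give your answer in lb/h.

Branch S13 total = 0.482×1930 = 930.26 lb/h.
urea in S13 = 0.295×930.26 = 274.43 lb/h.

274.4 lb/h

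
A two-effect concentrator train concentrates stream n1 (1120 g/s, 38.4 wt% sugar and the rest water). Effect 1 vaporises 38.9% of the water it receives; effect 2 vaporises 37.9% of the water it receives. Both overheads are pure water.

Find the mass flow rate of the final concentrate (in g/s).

water in feed = 1120×0.616 = 689.92 g/s.
After stage 1: water left = (1−0.389)×689.92 = 421.54; stream total = 851.62 g/s.
After stage 2: water left = (1−0.379)×421.54 = 261.78; final concentrate = 691.86 g/s.

691.9 g/s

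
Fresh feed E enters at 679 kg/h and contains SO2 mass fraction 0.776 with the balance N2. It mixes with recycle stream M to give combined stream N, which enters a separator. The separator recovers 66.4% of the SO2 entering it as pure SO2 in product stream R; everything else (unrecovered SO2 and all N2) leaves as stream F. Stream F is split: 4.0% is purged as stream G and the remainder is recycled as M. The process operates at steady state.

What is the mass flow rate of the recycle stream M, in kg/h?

3901 kg/h

N2 enters only via E and leaves only via the purge: 679×0.224 = 0.040×(N2 in F), and the separator passes all N2, so N2 in N = N2 in F = 3802.4 kg/h.
SO2 in N: m_A = 679×0.776 + (1−0.040)·(1−0.664)·m_A, so m_A = 526.9/0.6774 = 777.79 kg/h.
F = (1−0.664)×777.79 + 3802.4 = 4063.7 kg/h.
Recycle M = (1−0.040)×4063.7 = 3901.2 kg/h.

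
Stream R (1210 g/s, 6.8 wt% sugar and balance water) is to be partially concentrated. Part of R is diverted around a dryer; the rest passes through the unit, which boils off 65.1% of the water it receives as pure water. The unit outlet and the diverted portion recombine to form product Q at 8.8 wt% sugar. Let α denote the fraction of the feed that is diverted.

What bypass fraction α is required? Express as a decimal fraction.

0.625

All 1210×0.068 = 82.28 g/s of sugar reaches Q, so Q = 82.28/0.088 = 935 g/s and vapour = 275 g/s.
The evaporator receives (1−α)·1210 of feed at 0.932 water and removes 0.651 of that water:
0.651×0.932×(1−α)×1210 = 275
(1−α) = 275/734.15 = 0.3746;  α = 0.6254.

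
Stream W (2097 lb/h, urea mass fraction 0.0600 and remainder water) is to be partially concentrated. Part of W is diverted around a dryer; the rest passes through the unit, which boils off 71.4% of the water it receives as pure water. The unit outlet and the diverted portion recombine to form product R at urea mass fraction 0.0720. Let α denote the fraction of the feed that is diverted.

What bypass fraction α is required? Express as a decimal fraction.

All 2097×0.060 = 125.82 lb/h of urea reaches R, so R = 125.82/0.072 = 1747.5 lb/h and vapour = 349.5 lb/h.
The evaporator receives (1−α)·2097 of feed at 0.940 water and removes 0.714 of that water:
0.714×0.940×(1−α)×2097 = 349.5
(1−α) = 349.5/1407.4 = 0.2483;  α = 0.7517.

0.752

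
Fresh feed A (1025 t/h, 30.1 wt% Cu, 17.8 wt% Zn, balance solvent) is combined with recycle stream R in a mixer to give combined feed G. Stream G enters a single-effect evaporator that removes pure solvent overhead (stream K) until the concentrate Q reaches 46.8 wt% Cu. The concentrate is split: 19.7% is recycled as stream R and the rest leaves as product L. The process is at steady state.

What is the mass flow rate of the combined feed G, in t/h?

Overall Cu balance (none leaves overhead): Cu in fresh feed = Cu in product, i.e. 1025×0.301 = (1−0.197)·Q·0.468.
Q = 308.52/(0.468×0.803) = 820.97 t/h.
Recycle R = 0.197×820.97 = 161.73 t/h.
Combined feed G = 1025 + 161.73 = 1186.7 t/h.

1187 t/h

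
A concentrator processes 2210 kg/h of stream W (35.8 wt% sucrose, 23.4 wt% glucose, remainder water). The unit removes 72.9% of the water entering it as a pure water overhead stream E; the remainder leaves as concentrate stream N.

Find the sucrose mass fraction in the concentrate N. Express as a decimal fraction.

0.5096

sucrose is not removed: 2210×0.358 = 791.18 kg/h of sucrose enters N.
water entering = 2210×0.408 = 901.68 kg/h; overhead removed = 0.729×901.68 = 657.32 kg/h.
Concentrate = 2210 − 657.32 = 1552.7 kg/h.
Mass fraction = 791.18/1552.7 = 0.5096.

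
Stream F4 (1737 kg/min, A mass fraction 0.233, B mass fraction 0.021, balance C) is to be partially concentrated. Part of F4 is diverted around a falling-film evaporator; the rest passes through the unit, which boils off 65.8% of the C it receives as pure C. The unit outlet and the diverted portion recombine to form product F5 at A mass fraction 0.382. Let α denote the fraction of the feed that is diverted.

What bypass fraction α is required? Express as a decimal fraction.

All 1737×0.233 = 404.72 kg/min of A reaches F5, so F5 = 404.72/0.382 = 1059.5 kg/min and vapour = 677.52 kg/min.
The evaporator receives (1−α)·1737 of feed at 0.746 C and removes 0.658 of that C:
0.658×0.746×(1−α)×1737 = 677.52
(1−α) = 677.52/852.64 = 0.7946;  α = 0.2054.

0.205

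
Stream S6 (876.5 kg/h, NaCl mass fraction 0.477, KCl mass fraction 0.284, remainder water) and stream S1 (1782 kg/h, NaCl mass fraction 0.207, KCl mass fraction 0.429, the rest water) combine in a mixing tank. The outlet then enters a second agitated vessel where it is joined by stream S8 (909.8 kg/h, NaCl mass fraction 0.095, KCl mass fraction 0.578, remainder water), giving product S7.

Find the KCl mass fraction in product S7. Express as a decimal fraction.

0.431

Overall, product flow = 3568.3 kg/h.
KCl in = 876.5×0.284 + 1782×0.429 + 909.8×0.578 = 1539.3 kg/h.
KCl fraction in S7 = 0.431.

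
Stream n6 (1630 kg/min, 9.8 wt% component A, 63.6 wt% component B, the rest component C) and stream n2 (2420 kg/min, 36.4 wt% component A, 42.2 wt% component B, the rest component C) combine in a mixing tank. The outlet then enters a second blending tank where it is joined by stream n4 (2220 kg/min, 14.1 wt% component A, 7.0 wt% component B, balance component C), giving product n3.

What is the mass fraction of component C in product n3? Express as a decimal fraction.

0.431

Overall, product flow = 6270 kg/min.
component C in = 1630×0.266 + 2420×0.214 + 2220×0.789 = 2703 kg/min.
component C fraction in n3 = 0.431.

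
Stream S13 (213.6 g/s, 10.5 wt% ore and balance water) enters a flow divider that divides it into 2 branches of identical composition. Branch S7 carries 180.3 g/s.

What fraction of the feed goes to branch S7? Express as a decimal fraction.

Fraction to S7 = 180.3/213.6 = 0.8441.

0.844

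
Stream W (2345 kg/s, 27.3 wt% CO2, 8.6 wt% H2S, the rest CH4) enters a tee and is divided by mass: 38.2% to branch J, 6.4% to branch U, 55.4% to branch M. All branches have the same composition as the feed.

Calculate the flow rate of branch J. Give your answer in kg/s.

895.8 kg/s

Branch J flow = 0.382×2345 = 895.79 kg/s.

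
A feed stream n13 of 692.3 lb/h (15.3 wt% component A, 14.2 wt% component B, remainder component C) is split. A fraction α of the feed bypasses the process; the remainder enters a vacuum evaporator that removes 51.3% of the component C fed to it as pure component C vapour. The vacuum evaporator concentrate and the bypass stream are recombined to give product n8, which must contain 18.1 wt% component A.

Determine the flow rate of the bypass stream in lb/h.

396.2 lb/h

All 692.3×0.153 = 105.92 lb/h of component A reaches n8, so n8 = 105.92/0.181 = 585.2 lb/h and vapour = 107.1 lb/h.
The evaporator receives (1−α)·692.3 of feed at 0.705 component C and removes 0.513 of that component C:
0.513×0.705×(1−α)×692.3 = 107.1
(1−α) = 107.1/250.38 = 0.4277;  α = 0.5723.
Bypass flow = 0.5723×692.3 = 396.18 lb/h.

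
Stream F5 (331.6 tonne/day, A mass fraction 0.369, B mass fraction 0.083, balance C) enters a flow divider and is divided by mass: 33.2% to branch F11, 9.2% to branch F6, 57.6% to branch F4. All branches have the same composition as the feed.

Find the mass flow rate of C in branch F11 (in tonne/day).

Branch F11 total = 0.332×331.6 = 110.09 tonne/day.
C in F11 = 0.548×110.09 = 60.33 tonne/day.

60.33 tonne/day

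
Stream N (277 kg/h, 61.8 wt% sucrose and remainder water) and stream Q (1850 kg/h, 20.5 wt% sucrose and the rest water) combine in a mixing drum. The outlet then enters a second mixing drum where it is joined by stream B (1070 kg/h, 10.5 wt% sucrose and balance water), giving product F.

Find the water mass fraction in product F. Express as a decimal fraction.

0.7927

Overall, product flow = 3197 kg/h.
water in = 277×0.382 + 1850×0.795 + 1070×0.895 = 2534.2 kg/h.
water fraction in F = 0.7927.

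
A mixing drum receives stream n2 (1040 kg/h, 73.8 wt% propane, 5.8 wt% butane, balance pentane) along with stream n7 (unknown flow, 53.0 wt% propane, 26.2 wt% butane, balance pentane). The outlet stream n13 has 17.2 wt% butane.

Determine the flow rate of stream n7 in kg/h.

1317 kg/h

Let n7 be the unknown flow. Total out = 1040 + n7.
butane balance: 60.32 + 0.262·n7 = 0.172·(1040 + n7)
(0.262 − 0.172)·n7 = 0.172×1040 − 60.32 = 118.56
n7 = 118.56 / 0.090 = 1317.3 kg/h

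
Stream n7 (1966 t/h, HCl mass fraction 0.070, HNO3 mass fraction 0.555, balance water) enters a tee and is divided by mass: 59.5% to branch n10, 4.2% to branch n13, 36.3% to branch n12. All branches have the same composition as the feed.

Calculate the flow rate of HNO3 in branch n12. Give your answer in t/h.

396.1 t/h

Branch n12 total = 0.363×1966 = 713.66 t/h.
HNO3 in n12 = 0.555×713.66 = 396.08 t/h.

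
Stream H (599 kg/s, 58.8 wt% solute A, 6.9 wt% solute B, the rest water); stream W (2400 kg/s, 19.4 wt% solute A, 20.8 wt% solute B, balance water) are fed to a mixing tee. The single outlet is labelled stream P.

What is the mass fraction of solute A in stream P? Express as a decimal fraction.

0.273

Total flow out = 599 + 2400 = 2999 kg/s.
solute A in = 599×0.588 + 2400×0.194 = 817.81 kg/s.
solute A mass fraction in P = 817.81/2999 = 0.273.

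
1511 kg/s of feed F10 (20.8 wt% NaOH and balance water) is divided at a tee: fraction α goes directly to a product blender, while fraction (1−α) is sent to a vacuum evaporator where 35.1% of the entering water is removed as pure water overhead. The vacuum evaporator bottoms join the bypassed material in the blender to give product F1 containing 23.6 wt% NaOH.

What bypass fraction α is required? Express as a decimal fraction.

All 1511×0.208 = 314.29 kg/s of NaOH reaches F1, so F1 = 314.29/0.236 = 1331.7 kg/s and vapour = 179.27 kg/s.
The evaporator receives (1−α)·1511 of feed at 0.792 water and removes 0.351 of that water:
0.351×0.792×(1−α)×1511 = 179.27
(1−α) = 179.27/420.05 = 0.4268;  α = 0.5732.

0.573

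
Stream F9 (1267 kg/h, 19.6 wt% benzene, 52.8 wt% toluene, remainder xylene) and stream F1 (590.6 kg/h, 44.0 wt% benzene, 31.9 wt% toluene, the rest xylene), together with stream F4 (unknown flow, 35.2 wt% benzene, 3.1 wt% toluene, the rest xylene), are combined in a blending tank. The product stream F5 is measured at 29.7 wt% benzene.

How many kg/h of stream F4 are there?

Let F4 be the unknown flow. Total out = 1857.6 + F4.
benzene balance: 508.2 + 0.352·F4 = 0.297·(1857.6 + F4)
(0.352 − 0.297)·F4 = 0.297×1857.6 − 508.2 = 43.511
F4 = 43.511 / 0.055 = 791.11 kg/h

791.1 kg/h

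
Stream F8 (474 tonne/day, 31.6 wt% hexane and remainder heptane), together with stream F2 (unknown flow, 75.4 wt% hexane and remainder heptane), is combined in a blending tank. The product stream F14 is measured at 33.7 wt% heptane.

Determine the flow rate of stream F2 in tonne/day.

1807 tonne/day

Let F2 be the unknown flow. Total out = 474 + F2.
heptane balance: 324.22 + 0.246·F2 = 0.337·(474 + F2)
(0.246 − 0.337)·F2 = 0.337×474 − 324.22 = -164.48
F2 = -164.48 / -0.091 = 1807.5 tonne/day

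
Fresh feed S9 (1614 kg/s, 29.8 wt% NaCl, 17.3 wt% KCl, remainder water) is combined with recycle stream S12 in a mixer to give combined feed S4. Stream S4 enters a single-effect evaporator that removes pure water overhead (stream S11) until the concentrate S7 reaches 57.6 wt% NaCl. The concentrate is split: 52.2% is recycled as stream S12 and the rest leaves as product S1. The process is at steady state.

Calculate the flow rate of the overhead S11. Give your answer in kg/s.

Overall NaCl balance (none leaves overhead): NaCl in fresh feed = NaCl in product, i.e. 1614×0.298 = (1−0.522)·S7·0.576.
S7 = 480.97/(0.576×0.478) = 1746.9 kg/s.
Recycle S12 = 0.522×1746.9 = 911.88 kg/s.
Combined feed S4 = 1614 + 911.88 = 2525.9 kg/s.
Overhead S11 = S4 − S7 = 2525.9 − 1746.9 = 778.98 kg/s.

779 kg/s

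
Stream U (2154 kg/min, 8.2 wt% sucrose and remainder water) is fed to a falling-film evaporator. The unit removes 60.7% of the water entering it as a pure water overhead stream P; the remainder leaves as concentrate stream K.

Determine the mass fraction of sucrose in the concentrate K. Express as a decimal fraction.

sucrose is not removed: 2154×0.082 = 176.63 kg/min of sucrose enters K.
water entering = 2154×0.918 = 1977.4 kg/min; overhead removed = 0.607×1977.4 = 1200.3 kg/min.
Concentrate = 2154 − 1200.3 = 953.74 kg/min.
Mass fraction = 176.63/953.74 = 0.1852.

0.1852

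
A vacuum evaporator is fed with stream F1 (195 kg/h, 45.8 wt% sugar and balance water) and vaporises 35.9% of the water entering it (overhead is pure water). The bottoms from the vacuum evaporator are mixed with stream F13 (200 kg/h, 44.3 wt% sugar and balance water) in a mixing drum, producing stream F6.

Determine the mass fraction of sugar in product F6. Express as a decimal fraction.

0.4983

Vapour removed = 0.359×0.542×195 = 37.943 kg/h; concentrate = 157.06 kg/h.
sugar reaching the mixer = 89.31 (from concentrate) + 200×0.443 = 177.91 kg/h.
Product flow = 157.06 + 200 = 357.06 kg/h; sugar fraction = 0.4983.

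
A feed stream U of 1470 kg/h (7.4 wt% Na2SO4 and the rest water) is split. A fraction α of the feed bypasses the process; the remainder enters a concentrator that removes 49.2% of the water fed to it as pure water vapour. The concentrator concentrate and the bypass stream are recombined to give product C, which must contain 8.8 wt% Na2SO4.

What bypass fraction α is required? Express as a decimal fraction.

All 1470×0.074 = 108.78 kg/h of Na2SO4 reaches C, so C = 108.78/0.088 = 1236.1 kg/h and vapour = 233.86 kg/h.
The evaporator receives (1−α)·1470 of feed at 0.926 water and removes 0.492 of that water:
0.492×0.926×(1−α)×1470 = 233.86
(1−α) = 233.86/669.72 = 0.3492;  α = 0.6508.

0.651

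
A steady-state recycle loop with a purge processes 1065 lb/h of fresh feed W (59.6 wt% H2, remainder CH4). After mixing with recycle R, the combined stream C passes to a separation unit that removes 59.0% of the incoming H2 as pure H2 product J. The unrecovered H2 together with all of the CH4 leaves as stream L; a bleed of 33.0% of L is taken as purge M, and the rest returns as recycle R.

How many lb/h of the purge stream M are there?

548.7 lb/h

CH4 enters only via W and leaves only via the purge: 1065×0.404 = 0.330×(CH4 in L), and the separation unit passes all CH4, so CH4 in C = CH4 in L = 1303.8 lb/h.
H2 in C: m_A = 1065×0.596 + (1−0.330)·(1−0.590)·m_A, so m_A = 634.74/0.7253 = 875.14 lb/h.
L = (1−0.590)×875.14 + 1303.8 = 1662.6 lb/h.
Purge M = 0.330×1662.6 = 548.67 lb/h.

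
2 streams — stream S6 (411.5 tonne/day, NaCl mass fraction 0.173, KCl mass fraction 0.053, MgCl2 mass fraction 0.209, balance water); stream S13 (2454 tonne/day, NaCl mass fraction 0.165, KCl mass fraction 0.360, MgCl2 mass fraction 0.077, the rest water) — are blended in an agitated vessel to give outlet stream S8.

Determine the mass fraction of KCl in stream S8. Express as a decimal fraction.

Total flow out = 411.5 + 2454 = 2865.5 tonne/day.
KCl in = 411.5×0.053 + 2454×0.360 = 905.25 tonne/day.
KCl mass fraction in S8 = 905.25/2865.5 = 0.316.

0.316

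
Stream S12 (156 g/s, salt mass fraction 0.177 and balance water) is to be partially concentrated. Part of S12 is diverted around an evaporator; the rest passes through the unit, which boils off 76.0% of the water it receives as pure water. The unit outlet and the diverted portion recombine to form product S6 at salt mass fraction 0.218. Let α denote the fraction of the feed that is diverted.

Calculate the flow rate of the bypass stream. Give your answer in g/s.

All 156×0.177 = 27.612 g/s of salt reaches S6, so S6 = 27.612/0.218 = 126.66 g/s and vapour = 29.339 g/s.
The evaporator receives (1−α)·156 of feed at 0.823 water and removes 0.760 of that water:
0.760×0.823×(1−α)×156 = 29.339
(1−α) = 29.339/97.575 = 0.3007;  α = 0.6993.
Bypass flow = 0.6993×156 = 109.09 g/s.

109.1 g/s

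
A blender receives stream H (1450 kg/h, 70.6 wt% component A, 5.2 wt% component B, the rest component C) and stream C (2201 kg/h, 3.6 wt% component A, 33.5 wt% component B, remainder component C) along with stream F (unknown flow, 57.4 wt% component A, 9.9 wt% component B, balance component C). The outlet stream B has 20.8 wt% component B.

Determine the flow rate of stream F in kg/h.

489.2 kg/h

Let F be the unknown flow. Total out = 3651 + F.
component B balance: 812.74 + 0.099·F = 0.208·(3651 + F)
(0.099 − 0.208)·F = 0.208×3651 − 812.74 = -53.327
F = -53.327 / -0.109 = 489.24 kg/h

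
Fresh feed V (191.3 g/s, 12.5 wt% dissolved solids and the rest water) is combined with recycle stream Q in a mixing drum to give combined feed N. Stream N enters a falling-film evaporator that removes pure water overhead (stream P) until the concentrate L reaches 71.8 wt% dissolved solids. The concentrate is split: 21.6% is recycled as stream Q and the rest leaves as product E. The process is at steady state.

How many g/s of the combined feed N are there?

Overall dissolved solids balance (none leaves overhead): dissolved solids in fresh feed = dissolved solids in product, i.e. 191.3×0.125 = (1−0.216)·L·0.718.
L = 23.913/(0.718×0.784) = 42.48 g/s.
Recycle Q = 0.216×42.48 = 9.1757 g/s.
Combined feed N = 191.3 + 9.1757 = 200.48 g/s.

200.5 g/s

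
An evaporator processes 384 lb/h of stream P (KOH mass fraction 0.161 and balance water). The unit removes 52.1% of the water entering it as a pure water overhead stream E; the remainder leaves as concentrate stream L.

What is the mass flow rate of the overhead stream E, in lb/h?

water entering = 384×0.839 = 322.18 lb/h; overhead removed = 0.521×322.18 = 167.85 lb/h.

167.9 lb/h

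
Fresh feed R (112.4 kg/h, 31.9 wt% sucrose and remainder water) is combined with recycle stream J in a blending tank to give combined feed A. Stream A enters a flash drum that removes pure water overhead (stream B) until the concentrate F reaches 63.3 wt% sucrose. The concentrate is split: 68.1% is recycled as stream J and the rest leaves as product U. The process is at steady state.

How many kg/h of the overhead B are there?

Overall sucrose balance (none leaves overhead): sucrose in fresh feed = sucrose in product, i.e. 112.4×0.319 = (1−0.681)·F·0.633.
F = 35.856/(0.633×0.319) = 177.57 kg/h.
Recycle J = 0.681×177.57 = 120.92 kg/h.
Combined feed A = 112.4 + 120.92 = 233.32 kg/h.
Overhead B = A − F = 233.32 − 177.57 = 55.756 kg/h.

55.76 kg/h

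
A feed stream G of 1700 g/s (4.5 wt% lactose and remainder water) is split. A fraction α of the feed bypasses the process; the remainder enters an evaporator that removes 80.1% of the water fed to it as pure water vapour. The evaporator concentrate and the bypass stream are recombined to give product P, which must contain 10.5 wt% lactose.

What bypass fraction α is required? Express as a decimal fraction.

All 1700×0.045 = 76.5 g/s of lactose reaches P, so P = 76.5/0.105 = 728.57 g/s and vapour = 971.43 g/s.
The evaporator receives (1−α)·1700 of feed at 0.955 water and removes 0.801 of that water:
0.801×0.955×(1−α)×1700 = 971.43
(1−α) = 971.43/1300.4 = 0.7470;  α = 0.2530.

0.253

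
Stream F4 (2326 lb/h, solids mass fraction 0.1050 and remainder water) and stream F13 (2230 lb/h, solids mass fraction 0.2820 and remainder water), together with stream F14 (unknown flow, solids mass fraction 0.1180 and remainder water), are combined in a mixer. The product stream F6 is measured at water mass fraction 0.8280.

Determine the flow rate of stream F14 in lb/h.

1657 lb/h

Let F14 be the unknown flow. Total out = 4556 + F14.
water balance: 3682.9 + 0.882·F14 = 0.828·(4556 + F14)
(0.882 − 0.828)·F14 = 0.828×4556 − 3682.9 = 89.458
F14 = 89.458 / 0.054 = 1656.6 lb/h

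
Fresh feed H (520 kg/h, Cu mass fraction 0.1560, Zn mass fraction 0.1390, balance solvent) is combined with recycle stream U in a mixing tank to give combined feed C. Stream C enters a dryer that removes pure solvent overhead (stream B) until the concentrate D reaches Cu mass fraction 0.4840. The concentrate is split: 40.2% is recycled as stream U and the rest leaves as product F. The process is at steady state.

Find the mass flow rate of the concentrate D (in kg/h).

280.3 kg/h

Overall Cu balance (none leaves overhead): Cu in fresh feed = Cu in product, i.e. 520×0.156 = (1−0.402)·D·0.484.
D = 81.12/(0.484×0.598) = 280.27 kg/h.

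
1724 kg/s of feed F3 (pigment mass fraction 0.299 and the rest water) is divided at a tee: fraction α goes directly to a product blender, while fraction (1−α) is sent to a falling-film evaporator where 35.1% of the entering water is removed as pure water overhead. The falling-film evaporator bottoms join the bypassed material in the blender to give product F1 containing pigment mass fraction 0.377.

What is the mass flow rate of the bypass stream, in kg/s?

274.3 kg/s

All 1724×0.299 = 515.48 kg/s of pigment reaches F1, so F1 = 515.48/0.377 = 1367.3 kg/s and vapour = 356.69 kg/s.
The evaporator receives (1−α)·1724 of feed at 0.701 water and removes 0.351 of that water:
0.351×0.701×(1−α)×1724 = 356.69
(1−α) = 356.69/424.19 = 0.8409;  α = 0.1591.
Bypass flow = 0.1591×1724 = 274.34 kg/s.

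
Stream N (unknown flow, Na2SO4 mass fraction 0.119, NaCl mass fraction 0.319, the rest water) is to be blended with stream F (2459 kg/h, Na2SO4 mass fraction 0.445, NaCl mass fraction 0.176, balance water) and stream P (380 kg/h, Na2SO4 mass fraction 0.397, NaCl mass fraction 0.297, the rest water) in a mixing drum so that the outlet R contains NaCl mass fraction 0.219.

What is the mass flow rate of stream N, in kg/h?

761 kg/h

Let N be the unknown flow. Total out = 2839 + N.
NaCl balance: 545.64 + 0.319·N = 0.219·(2839 + N)
(0.319 − 0.219)·N = 0.219×2839 − 545.64 = 76.097
N = 76.097 / 0.100 = 760.97 kg/h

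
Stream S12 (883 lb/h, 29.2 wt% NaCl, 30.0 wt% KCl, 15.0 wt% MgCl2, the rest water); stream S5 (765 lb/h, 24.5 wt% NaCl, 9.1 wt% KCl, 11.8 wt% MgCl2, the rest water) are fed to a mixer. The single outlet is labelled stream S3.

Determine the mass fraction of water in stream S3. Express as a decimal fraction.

0.392

Total flow out = 883 + 765 = 1648 lb/h.
water in = 883×0.258 + 765×0.546 = 645.5 lb/h.
water mass fraction in S3 = 645.5/1648 = 0.392.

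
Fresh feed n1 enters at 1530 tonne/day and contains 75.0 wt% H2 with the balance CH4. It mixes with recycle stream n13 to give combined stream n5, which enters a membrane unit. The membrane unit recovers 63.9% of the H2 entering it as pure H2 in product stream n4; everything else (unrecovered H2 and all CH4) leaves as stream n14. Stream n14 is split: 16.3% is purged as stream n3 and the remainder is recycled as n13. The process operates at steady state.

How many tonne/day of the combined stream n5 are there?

3991 tonne/day

CH4 enters only via n1 and leaves only via the purge: 1530×0.250 = 0.163×(CH4 in n14), and the membrane unit passes all CH4, so CH4 in n5 = CH4 in n14 = 2346.6 tonne/day.
H2 in n5: m_A = 1530×0.750 + (1−0.163)·(1−0.639)·m_A, so m_A = 1147.5/0.6978 = 1644.4 tonne/day.
n5 = 1644.4 + 2346.6 = 3991 tonne/day.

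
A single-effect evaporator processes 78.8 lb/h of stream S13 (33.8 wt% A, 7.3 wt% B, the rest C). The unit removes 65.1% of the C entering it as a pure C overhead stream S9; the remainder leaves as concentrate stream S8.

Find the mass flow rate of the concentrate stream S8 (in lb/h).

48.59 lb/h

C entering = 78.8×0.589 = 46.413 lb/h; overhead removed = 0.651×46.413 = 30.215 lb/h.
Concentrate = 78.8 − 30.215 = 48.585 lb/h.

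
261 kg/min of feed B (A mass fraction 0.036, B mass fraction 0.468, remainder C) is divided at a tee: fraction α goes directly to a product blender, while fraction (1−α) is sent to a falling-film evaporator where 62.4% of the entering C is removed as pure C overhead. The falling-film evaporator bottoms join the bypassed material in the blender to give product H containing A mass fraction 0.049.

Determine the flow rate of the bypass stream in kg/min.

37.27 kg/min

All 261×0.036 = 9.396 kg/min of A reaches H, so H = 9.396/0.049 = 191.76 kg/min and vapour = 69.245 kg/min.
The evaporator receives (1−α)·261 of feed at 0.496 C and removes 0.624 of that C:
0.624×0.496×(1−α)×261 = 69.245
(1−α) = 69.245/80.781 = 0.8572;  α = 0.1428.
Bypass flow = 0.1428×261 = 37.271 kg/min.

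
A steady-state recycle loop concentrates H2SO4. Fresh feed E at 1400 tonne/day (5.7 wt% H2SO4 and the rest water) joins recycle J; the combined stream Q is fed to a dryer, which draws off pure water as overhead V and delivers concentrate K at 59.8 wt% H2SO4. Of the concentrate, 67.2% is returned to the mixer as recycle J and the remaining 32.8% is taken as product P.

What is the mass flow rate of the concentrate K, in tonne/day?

Overall H2SO4 balance (none leaves overhead): H2SO4 in fresh feed = H2SO4 in product, i.e. 1400×0.057 = (1−0.672)·K·0.598.
K = 79.8/(0.598×0.328) = 406.84 tonne/day.

406.8 tonne/day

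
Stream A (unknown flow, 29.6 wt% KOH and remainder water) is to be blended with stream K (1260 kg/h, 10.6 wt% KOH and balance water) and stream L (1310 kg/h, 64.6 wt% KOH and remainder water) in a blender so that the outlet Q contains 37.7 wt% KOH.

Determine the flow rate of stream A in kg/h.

Let A be the unknown flow. Total out = 2570 + A.
KOH balance: 979.82 + 0.296·A = 0.377·(2570 + A)
(0.296 − 0.377)·A = 0.377×2570 − 979.82 = -10.93
A = -10.93 / -0.081 = 134.94 kg/h

134.9 kg/h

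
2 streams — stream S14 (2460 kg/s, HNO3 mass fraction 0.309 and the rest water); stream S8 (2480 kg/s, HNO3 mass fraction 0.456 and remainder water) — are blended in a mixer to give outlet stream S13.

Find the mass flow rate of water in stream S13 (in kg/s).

water out = water in = 2460×0.691 + 2480×0.544 = 3049 kg/s.

3049 kg/s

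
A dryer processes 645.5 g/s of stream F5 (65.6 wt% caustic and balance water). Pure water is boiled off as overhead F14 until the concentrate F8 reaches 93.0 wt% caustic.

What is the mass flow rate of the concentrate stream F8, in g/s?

455.3 g/s

caustic is conserved: 645.5×0.656 = 423.45 g/s all reports to the concentrate.
Concentrate = 423.45/(target fraction) = 455.32 g/s.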